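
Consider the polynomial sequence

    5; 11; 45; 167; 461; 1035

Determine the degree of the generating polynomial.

D1: 6, 34, 122, 294, 574
D2: 28, 88, 172, 280
D3: 60, 84, 108
D4: 24, 24
The fourth differences are constant, so the polynomial has degree 4.

4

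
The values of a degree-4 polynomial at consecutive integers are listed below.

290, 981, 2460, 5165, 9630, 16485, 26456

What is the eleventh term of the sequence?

115380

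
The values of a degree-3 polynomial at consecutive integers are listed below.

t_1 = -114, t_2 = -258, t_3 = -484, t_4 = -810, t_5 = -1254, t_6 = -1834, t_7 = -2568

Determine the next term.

D1: -144, -226, -326, -444, -580, -734
D2: -82, -100, -118, -136, -154
D3: -18, -18, -18, -18
Third differences constant at -18.
-154 − 18 = -172;  -734 − 172 = -906;  -2568 − 906 = -3474

-3474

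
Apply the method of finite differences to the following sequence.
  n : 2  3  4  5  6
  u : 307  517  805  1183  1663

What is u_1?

D1: 210, 288, 378, 480
D2: 78, 90, 102
D3: 12, 12
The third differences are constant at 12.
Work back: 78 − 12 = 66;  210 − 66 = 144;  307 − 144 = 163

163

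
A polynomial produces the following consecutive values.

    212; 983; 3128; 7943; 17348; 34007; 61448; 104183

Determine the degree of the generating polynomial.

5

771, 2145, 4815, 9405, 16659, 27441, 42735
1374, 2670, 4590, 7254, 10782, 15294
1296, 1920, 2664, 3528, 4512
624, 744, 864, 984
120, 120, 120
The fifth differences are constant, so the polynomial has degree 5.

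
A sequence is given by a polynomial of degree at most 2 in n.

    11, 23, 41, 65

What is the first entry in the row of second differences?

6

Δ: 12, 18, 24
Δ²: 6, 6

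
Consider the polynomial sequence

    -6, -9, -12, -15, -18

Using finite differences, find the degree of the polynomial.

-3, -3, -3, -3
The first differences are constant, so the polynomial has degree 1.

1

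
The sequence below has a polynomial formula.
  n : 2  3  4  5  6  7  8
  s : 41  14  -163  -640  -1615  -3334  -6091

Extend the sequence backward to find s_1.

D1: -27  -177  -477  -975  -1719  -2757
D2: -150  -300  -498  -744  -1038
D3: -150  -198  -246  -294
D4: -48  -48  -48
The fourth differences are constant at -48.
Work back: -150 + 48 = -102;  -150 + 102 = -48;  -27 + 48 = 21;  41 − 21 = 20

20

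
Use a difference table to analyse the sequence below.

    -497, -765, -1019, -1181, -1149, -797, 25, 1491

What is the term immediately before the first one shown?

-269

First differences: -268, -254, -162, 32, 352, 822, 1466
Second differences: 14, 92, 194, 320, 470, 644
Third differences: 78, 102, 126, 150, 174
Fourth differences: 24, 24, 24, 24
The fourth differences are constant at 24.
Work back: 78 − 24 = 54;  14 − 54 = -40;  -268 + 40 = -228;  -497 + 228 = -269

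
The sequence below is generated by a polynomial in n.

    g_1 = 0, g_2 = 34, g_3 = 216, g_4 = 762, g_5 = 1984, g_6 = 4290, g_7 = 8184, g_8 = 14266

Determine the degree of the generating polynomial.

Δ: 34, 182, 546, 1222, 2306, 3894, 6082
Δ²: 148, 364, 676, 1084, 1588, 2188
Δ³: 216, 312, 408, 504, 600
Δ⁴: 96, 96, 96, 96
The fourth differences are constant, so the polynomial has degree 4.

4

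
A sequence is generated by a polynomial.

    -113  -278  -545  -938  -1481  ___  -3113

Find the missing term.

-2198

Using the first 5 terms:
D1: -165, -267, -393, -543
D2: -102, -126, -150
D3: -24, -24
Constant third difference = -24.
Extend forward: -150 − 24 = -174;  -543 − 174 = -717;  -1481 − 717 = -2198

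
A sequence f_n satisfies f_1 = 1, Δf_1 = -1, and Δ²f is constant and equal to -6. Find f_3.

Build the table forward from the leading diagonal:
D2: -6  -6  -6
D1: -1  -7  -13
f: 1  0  -7

-7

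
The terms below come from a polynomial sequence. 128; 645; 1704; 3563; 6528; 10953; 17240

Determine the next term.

First differences: 517  1059  1859  2965  4425  6287
Second differences: 542  800  1106  1460  1862
Third differences: 258  306  354  402
Fourth differences: 48  48  48
The fourth differences are constant (48).
402 + 48 = 450;  1862 + 450 = 2312;  6287 + 2312 = 8599;  17240 + 8599 = 25839

25839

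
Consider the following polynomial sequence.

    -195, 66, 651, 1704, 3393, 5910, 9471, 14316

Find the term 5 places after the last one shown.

67881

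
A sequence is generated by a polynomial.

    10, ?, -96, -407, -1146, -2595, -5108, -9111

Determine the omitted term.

-3

Using the last 6 terms:
Δ: -311, -739, -1449, -2513, -4003
Δ²: -428, -710, -1064, -1490
Δ³: -282, -354, -426
Δ⁴: -72, -72
Constant fourth difference = -72.
Extend backward: -282 + 72 = -210;  -428 + 210 = -218;  -311 + 218 = -93;  -96 + 93 = -3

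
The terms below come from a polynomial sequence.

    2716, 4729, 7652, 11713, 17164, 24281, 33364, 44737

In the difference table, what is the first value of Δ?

2013

First differences: 2013, 2923, 4061, 5451, 7117, 9083, 11373
Second differences: 910, 1138, 1390, 1666, 1966, 2290
Third differences: 228, 252, 276, 300, 324
Fourth differences: 24, 24, 24, 24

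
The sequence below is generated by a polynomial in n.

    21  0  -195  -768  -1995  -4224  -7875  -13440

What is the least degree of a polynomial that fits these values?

4

-21, -195, -573, -1227, -2229, -3651, -5565
-174, -378, -654, -1002, -1422, -1914
-204, -276, -348, -420, -492
-72, -72, -72, -72
The fourth differences are constant, so the polynomial has degree 4.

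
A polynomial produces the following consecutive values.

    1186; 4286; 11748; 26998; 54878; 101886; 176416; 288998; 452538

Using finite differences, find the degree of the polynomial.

5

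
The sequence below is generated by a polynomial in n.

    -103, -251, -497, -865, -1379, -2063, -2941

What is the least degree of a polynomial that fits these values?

First differences: -148, -246, -368, -514, -684, -878
Second differences: -98, -122, -146, -170, -194
Third differences: -24, -24, -24, -24
The third differences are constant, so the polynomial has degree 3.

3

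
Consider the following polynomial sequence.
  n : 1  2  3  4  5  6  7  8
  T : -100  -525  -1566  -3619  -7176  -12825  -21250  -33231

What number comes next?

Δ: -425 , -1041 , -2053 , -3557 , -5649 , -8425 , -11981
Δ²: -616 , -1012 , -1504 , -2092 , -2776 , -3556
Δ³: -396 , -492 , -588 , -684 , -780
Δ⁴: -96 , -96 , -96 , -96
The fourth differences are constant (-96).
-780 − 96 = -876;  -3556 − 876 = -4432;  -11981 − 4432 = -16413;  -33231 − 16413 = -49644

-49644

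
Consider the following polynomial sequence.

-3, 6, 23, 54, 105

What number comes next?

182

First differences: 9 , 17 , 31 , 51
Second differences: 8 , 14 , 20
Third differences: 6 , 6
The third differences are constant (6).
20 + 6 = 26;  51 + 26 = 77;  105 + 77 = 182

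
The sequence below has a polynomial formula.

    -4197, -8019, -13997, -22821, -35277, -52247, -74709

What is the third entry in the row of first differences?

First differences: -3822, -5978, -8824, -12456, -16970, -22462
Second differences: -2156, -2846, -3632, -4514, -5492
Third differences: -690, -786, -882, -978
Fourth differences: -96, -96, -96

-8824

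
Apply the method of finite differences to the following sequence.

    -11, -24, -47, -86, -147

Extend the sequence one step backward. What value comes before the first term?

-2

First differences: -13  -23  -39  -61
Second differences: -10  -16  -22
Third differences: -6  -6
The third differences are constant at -6.
Work back: -10 + 6 = -4;  -13 + 4 = -9;  -11 + 9 = -2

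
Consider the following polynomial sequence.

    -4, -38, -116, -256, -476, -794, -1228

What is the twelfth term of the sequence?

D1: -34  -78  -140  -220  -318  -434
D2: -44  -62  -80  -98  -116
D3: -18  -18  -18  -18
The third differences are constant (-18).
-116 − 18 = -134;  -434 − 134 = -568;  -1228 − 568 = -1796
-134 − 18 = -152;  -568 − 152 = -720;  -1796 − 720 = -2516
-152 − 18 = -170;  -720 − 170 = -890;  -2516 − 890 = -3406
-170 − 18 = -188;  -890 − 188 = -1078;  -3406 − 1078 = -4484
-188 − 18 = -206;  -1078 − 206 = -1284;  -4484 − 1284 = -5768

-5768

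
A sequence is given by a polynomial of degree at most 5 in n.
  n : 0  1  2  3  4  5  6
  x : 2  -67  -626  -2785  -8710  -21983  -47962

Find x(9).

-289915

D1: -69, -559, -2159, -5925, -13273, -25979
D2: -490, -1600, -3766, -7348, -12706
D3: -1110, -2166, -3582, -5358
D4: -1056, -1416, -1776
D5: -360, -360
Constant fifth difference = -360, so extend:
-1776 − 360 = -2136;  -5358 − 2136 = -7494;  -12706 − 7494 = -20200;  -25979 − 20200 = -46179;  -47962 − 46179 = -94141
-2136 − 360 = -2496;  -7494 − 2496 = -9990;  -20200 − 9990 = -30190;  -46179 − 30190 = -76369;  -94141 − 76369 = -170510
-2496 − 360 = -2856;  -9990 − 2856 = -12846;  -30190 − 12846 = -43036;  -76369 − 43036 = -119405;  -170510 − 119405 = -289915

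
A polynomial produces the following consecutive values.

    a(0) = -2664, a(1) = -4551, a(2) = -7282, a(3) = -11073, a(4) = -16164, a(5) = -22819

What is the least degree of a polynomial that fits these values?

4

Δ: -1887, -2731, -3791, -5091, -6655
Δ²: -844, -1060, -1300, -1564
Δ³: -216, -240, -264
Δ⁴: -24, -24
The fourth differences are constant, so the polynomial has degree 4.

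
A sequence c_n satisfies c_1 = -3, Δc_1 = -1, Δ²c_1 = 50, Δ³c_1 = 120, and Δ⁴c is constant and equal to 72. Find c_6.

Build the table forward from the leading diagonal:
Fourth differences: 72, 72, 72, 72, 72, 72
Third differences: 120, 192, 264, 336, 408, 480
Second differences: 50, 170, 362, 626, 962, 1370
First differences: -1, 49, 219, 581, 1207, 2169
c: -3, -4, 45, 264, 845, 2052

2052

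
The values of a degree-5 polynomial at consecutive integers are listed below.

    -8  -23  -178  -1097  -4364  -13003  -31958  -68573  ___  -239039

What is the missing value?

-133072

Using the first 8 terms:
D1: -15  -155  -919  -3267  -8639  -18955  -36615
D2: -140  -764  -2348  -5372  -10316  -17660
D3: -624  -1584  -3024  -4944  -7344
D4: -960  -1440  -1920  -2400
D5: -480  -480  -480
Constant fifth difference = -480.
Extend forward: -2400 − 480 = -2880;  -7344 − 2880 = -10224;  -17660 − 10224 = -27884;  -36615 − 27884 = -64499;  -68573 − 64499 = -133072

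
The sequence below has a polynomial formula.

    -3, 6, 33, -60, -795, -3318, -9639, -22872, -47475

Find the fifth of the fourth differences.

-1344

D1: 9, 27, -93, -735, -2523, -6321, -13233, -24603
D2: 18, -120, -642, -1788, -3798, -6912, -11370
D3: -138, -522, -1146, -2010, -3114, -4458
D4: -384, -624, -864, -1104, -1344
D5: -240, -240, -240, -240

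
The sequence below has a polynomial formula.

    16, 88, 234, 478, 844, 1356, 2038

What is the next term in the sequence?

Δ: 72  146  244  366  512  682
Δ²: 74  98  122  146  170
Δ³: 24  24  24  24
Third differences constant at 24.
170 + 24 = 194;  682 + 194 = 876;  2038 + 876 = 2914

2914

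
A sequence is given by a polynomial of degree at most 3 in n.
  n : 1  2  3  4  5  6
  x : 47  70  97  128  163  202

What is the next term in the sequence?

First differences: 23, 27, 31, 35, 39
Second differences: 4, 4, 4, 4
The second differences are constant (4).
39 + 4 = 43;  202 + 43 = 245

245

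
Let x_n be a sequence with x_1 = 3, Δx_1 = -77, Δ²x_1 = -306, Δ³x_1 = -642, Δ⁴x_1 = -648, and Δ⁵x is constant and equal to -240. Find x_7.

Build the table forward from the leading diagonal:
D5: -240, -240, -240, -240, -240, -240, -240
D4: -648, -888, -1128, -1368, -1608, -1848, -2088
D3: -642, -1290, -2178, -3306, -4674, -6282, -8130
D2: -306, -948, -2238, -4416, -7722, -12396, -18678
D1: -77, -383, -1331, -3569, -7985, -15707, -28103
x: 3, -74, -457, -1788, -5357, -13342, -29049

-29049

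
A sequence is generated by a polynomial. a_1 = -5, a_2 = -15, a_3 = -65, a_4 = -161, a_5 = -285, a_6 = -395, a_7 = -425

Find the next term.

-285

D1: -10 , -50 , -96 , -124 , -110 , -30
D2: -40 , -46 , -28 , 14 , 80
D3: -6 , 18 , 42 , 66
D4: 24 , 24 , 24
Constant fourth difference = 24, so extend:
66 + 24 = 90;  80 + 90 = 170;  -30 + 170 = 140;  -425 + 140 = -285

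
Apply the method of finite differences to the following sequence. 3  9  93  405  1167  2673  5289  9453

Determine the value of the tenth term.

24537

First differences: 6, 84, 312, 762, 1506, 2616, 4164
Second differences: 78, 228, 450, 744, 1110, 1548
Third differences: 150, 222, 294, 366, 438
Fourth differences: 72, 72, 72, 72
The fourth differences are constant (72).
438 + 72 = 510;  1548 + 510 = 2058;  4164 + 2058 = 6222;  9453 + 6222 = 15675
510 + 72 = 582;  2058 + 582 = 2640;  6222 + 2640 = 8862;  15675 + 8862 = 24537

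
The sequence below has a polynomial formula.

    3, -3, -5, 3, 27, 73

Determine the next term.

147

D1: -6, -2, 8, 24, 46
D2: 4, 10, 16, 22
D3: 6, 6, 6
The third differences are constant (6).
22 + 6 = 28;  46 + 28 = 74;  73 + 74 = 147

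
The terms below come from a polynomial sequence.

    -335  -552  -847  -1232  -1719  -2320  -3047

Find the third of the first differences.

First differences: -217, -295, -385, -487, -601, -727
Second differences: -78, -90, -102, -114, -126
Third differences: -12, -12, -12, -12

-385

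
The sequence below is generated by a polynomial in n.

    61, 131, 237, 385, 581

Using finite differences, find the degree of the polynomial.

First differences: 70, 106, 148, 196
Second differences: 36, 42, 48
Third differences: 6, 6
The third differences are constant, so the polynomial has degree 3.

3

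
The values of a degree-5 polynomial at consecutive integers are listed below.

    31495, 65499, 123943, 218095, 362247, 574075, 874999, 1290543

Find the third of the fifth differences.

360

D1: 34004, 58444, 94152, 144152, 211828, 300924, 415544
D2: 24440, 35708, 50000, 67676, 89096, 114620
D3: 11268, 14292, 17676, 21420, 25524
D4: 3024, 3384, 3744, 4104
D5: 360, 360, 360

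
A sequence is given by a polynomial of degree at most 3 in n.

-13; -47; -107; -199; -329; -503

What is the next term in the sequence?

-727

D1: -34, -60, -92, -130, -174
D2: -26, -32, -38, -44
D3: -6, -6, -6
The third differences are constant (-6).
-44 − 6 = -50;  -174 − 50 = -224;  -503 − 224 = -727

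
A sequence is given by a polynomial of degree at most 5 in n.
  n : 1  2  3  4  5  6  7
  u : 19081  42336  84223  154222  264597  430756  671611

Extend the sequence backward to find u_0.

23255, 41887, 69999, 110375, 166159, 240855
18632, 28112, 40376, 55784, 74696
9480, 12264, 15408, 18912
2784, 3144, 3504
360, 360
The fifth differences are constant at 360.
Work back: 2784 − 360 = 2424;  9480 − 2424 = 7056;  18632 − 7056 = 11576;  23255 − 11576 = 11679;  19081 − 11679 = 7402

7402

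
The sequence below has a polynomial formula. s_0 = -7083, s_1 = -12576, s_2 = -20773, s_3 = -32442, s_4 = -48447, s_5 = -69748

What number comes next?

First differences: -5493, -8197, -11669, -16005, -21301
Second differences: -2704, -3472, -4336, -5296
Third differences: -768, -864, -960
Fourth differences: -96, -96
The fourth differences are constant (-96).
-960 − 96 = -1056;  -5296 − 1056 = -6352;  -21301 − 6352 = -27653;  -69748 − 27653 = -97401

-97401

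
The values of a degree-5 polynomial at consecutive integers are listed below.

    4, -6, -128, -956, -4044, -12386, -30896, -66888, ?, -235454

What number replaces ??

-130556

Using the first 8 terms:
D1: -10  -122  -828  -3088  -8342  -18510  -35992
D2: -112  -706  -2260  -5254  -10168  -17482
D3: -594  -1554  -2994  -4914  -7314
D4: -960  -1440  -1920  -2400
D5: -480  -480  -480
Constant fifth difference = -480.
Extend forward: -2400 − 480 = -2880;  -7314 − 2880 = -10194;  -17482 − 10194 = -27676;  -35992 − 27676 = -63668;  -66888 − 63668 = -130556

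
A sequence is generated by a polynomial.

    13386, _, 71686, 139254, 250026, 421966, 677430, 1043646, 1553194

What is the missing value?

Using the last 7 terms:
Δ: 67568, 110772, 171940, 255464, 366216, 509548
Δ²: 43204, 61168, 83524, 110752, 143332
Δ³: 17964, 22356, 27228, 32580
Δ⁴: 4392, 4872, 5352
Δ⁵: 480, 480
Constant fifth difference = 480.
Extend backward: 4392 − 480 = 3912;  17964 − 3912 = 14052;  43204 − 14052 = 29152;  67568 − 29152 = 38416;  71686 − 38416 = 33270

33270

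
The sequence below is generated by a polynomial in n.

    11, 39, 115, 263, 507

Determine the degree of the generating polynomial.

3

First differences: 28, 76, 148, 244
Second differences: 48, 72, 96
Third differences: 24, 24
The third differences are constant, so the polynomial has degree 3.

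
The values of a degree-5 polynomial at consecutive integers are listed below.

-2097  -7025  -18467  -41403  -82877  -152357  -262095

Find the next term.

Δ: -4928  -11442  -22936  -41474  -69480  -109738
Δ²: -6514  -11494  -18538  -28006  -40258
Δ³: -4980  -7044  -9468  -12252
Δ⁴: -2064  -2424  -2784
Δ⁵: -360  -360
Fifth differences constant at -360.
-2784 − 360 = -3144;  -12252 − 3144 = -15396;  -40258 − 15396 = -55654;  -109738 − 55654 = -165392;  -262095 − 165392 = -427487

-427487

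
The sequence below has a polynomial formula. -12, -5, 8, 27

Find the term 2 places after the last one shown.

First differences: 7, 13, 19
Second differences: 6, 6
The second differences are constant (6).
19 + 6 = 25;  27 + 25 = 52
25 + 6 = 31;  52 + 31 = 83

83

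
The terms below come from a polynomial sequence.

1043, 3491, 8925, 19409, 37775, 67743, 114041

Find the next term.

182525

D1: 2448 , 5434 , 10484 , 18366 , 29968 , 46298
D2: 2986 , 5050 , 7882 , 11602 , 16330
D3: 2064 , 2832 , 3720 , 4728
D4: 768 , 888 , 1008
D5: 120 , 120
Constant fifth difference = 120, so extend:
1008 + 120 = 1128;  4728 + 1128 = 5856;  16330 + 5856 = 22186;  46298 + 22186 = 68484;  114041 + 68484 = 182525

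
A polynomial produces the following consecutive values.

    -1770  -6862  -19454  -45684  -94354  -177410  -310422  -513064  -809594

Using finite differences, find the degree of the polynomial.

5

Δ: -5092, -12592, -26230, -48670, -83056, -133012, -202642, -296530
Δ²: -7500, -13638, -22440, -34386, -49956, -69630, -93888
Δ³: -6138, -8802, -11946, -15570, -19674, -24258
Δ⁴: -2664, -3144, -3624, -4104, -4584
Δ⁵: -480, -480, -480, -480
The fifth differences are constant, so the polynomial has degree 5.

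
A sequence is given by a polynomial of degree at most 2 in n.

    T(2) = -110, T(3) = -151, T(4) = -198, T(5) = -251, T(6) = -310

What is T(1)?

-75

Δ: -41, -47, -53, -59
Δ²: -6, -6, -6
The second differences are constant at -6.
Work back: -41 + 6 = -35;  -110 + 35 = -75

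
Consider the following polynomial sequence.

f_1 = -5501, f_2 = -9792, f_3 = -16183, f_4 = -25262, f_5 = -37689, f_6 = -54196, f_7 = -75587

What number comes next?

-102738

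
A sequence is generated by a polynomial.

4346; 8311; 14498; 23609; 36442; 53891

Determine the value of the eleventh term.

First differences: 3965, 6187, 9111, 12833, 17449
Second differences: 2222, 2924, 3722, 4616
Third differences: 702, 798, 894
Fourth differences: 96, 96
Constant fourth difference = 96, so extend:
894 + 96 = 990;  4616 + 990 = 5606;  17449 + 5606 = 23055;  53891 + 23055 = 76946
990 + 96 = 1086;  5606 + 1086 = 6692;  23055 + 6692 = 29747;  76946 + 29747 = 106693
1086 + 96 = 1182;  6692 + 1182 = 7874;  29747 + 7874 = 37621;  106693 + 37621 = 144314
1182 + 96 = 1278;  7874 + 1278 = 9152;  37621 + 9152 = 46773;  144314 + 46773 = 191087
1278 + 96 = 1374;  9152 + 1374 = 10526;  46773 + 10526 = 57299;  191087 + 57299 = 248386

248386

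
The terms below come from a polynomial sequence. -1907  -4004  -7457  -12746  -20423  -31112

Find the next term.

-45509

-2097  -3453  -5289  -7677  -10689
-1356  -1836  -2388  -3012
-480  -552  -624
-72  -72
The fourth differences are constant (-72).
-624 − 72 = -696;  -3012 − 696 = -3708;  -10689 − 3708 = -14397;  -31112 − 14397 = -45509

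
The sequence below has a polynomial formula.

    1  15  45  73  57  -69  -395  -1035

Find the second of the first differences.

30

Δ: 14, 30, 28, -16, -126, -326, -640
Δ²: 16, -2, -44, -110, -200, -314
Δ³: -18, -42, -66, -90, -114
Δ⁴: -24, -24, -24, -24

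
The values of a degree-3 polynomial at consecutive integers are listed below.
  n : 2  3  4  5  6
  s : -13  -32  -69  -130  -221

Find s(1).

-6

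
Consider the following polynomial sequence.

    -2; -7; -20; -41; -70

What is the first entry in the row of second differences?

Δ: -5, -13, -21, -29
Δ²: -8, -8, -8

-8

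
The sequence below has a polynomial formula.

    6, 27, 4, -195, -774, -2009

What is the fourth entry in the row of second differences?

-656

D1: 21, -23, -199, -579, -1235
D2: -44, -176, -380, -656
D3: -132, -204, -276
D4: -72, -72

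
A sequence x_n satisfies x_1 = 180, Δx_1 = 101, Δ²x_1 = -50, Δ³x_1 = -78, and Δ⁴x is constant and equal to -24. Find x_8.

Build the table forward from the leading diagonal:
Fourth differences: -24  -24  -24  -24  -24  -24  -24  -24
Third differences: -78  -102  -126  -150  -174  -198  -222  -246
Second differences: -50  -128  -230  -356  -506  -680  -878  -1100
First differences: 101  51  -77  -307  -663  -1169  -1849  -2727
x: 180  281  332  255  -52  -715  -1884  -3733

-3733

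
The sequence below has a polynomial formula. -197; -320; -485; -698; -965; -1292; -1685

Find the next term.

Δ: -123 , -165 , -213 , -267 , -327 , -393
Δ²: -42 , -48 , -54 , -60 , -66
Δ³: -6 , -6 , -6 , -6
Constant third difference = -6, so extend:
-66 − 6 = -72;  -393 − 72 = -465;  -1685 − 465 = -2150

-2150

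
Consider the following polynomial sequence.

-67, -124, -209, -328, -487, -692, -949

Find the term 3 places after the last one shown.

D1: -57, -85, -119, -159, -205, -257
D2: -28, -34, -40, -46, -52
D3: -6, -6, -6, -6
Third differences constant at -6.
-52 − 6 = -58;  -257 − 58 = -315;  -949 − 315 = -1264
-58 − 6 = -64;  -315 − 64 = -379;  -1264 − 379 = -1643
-64 − 6 = -70;  -379 − 70 = -449;  -1643 − 449 = -2092

-2092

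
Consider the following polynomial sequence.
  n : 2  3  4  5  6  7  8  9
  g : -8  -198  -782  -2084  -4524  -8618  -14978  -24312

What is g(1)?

First differences: -190  -584  -1302  -2440  -4094  -6360  -9334
Second differences: -394  -718  -1138  -1654  -2266  -2974
Third differences: -324  -420  -516  -612  -708
Fourth differences: -96  -96  -96  -96
The fourth differences are constant at -96.
Work back: -324 + 96 = -228;  -394 + 228 = -166;  -190 + 166 = -24;  -8 + 24 = 16

16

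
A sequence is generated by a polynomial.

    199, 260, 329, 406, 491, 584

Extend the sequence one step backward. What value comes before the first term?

61  69  77  85  93
8  8  8  8
The second differences are constant at 8.
Work back: 61 − 8 = 53;  199 − 53 = 146

146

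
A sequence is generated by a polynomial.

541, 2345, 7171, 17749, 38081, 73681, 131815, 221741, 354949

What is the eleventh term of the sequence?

809771

1804 , 4826 , 10578 , 20332 , 35600 , 58134 , 89926 , 133208
3022 , 5752 , 9754 , 15268 , 22534 , 31792 , 43282
2730 , 4002 , 5514 , 7266 , 9258 , 11490
1272 , 1512 , 1752 , 1992 , 2232
240 , 240 , 240 , 240
Fifth differences constant at 240.
2232 + 240 = 2472;  11490 + 2472 = 13962;  43282 + 13962 = 57244;  133208 + 57244 = 190452;  354949 + 190452 = 545401
2472 + 240 = 2712;  13962 + 2712 = 16674;  57244 + 16674 = 73918;  190452 + 73918 = 264370;  545401 + 264370 = 809771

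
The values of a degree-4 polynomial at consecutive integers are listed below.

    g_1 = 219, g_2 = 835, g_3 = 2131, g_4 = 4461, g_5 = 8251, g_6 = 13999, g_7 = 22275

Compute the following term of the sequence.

33721

D1: 616, 1296, 2330, 3790, 5748, 8276
D2: 680, 1034, 1460, 1958, 2528
D3: 354, 426, 498, 570
D4: 72, 72, 72
Constant fourth difference = 72, so extend:
570 + 72 = 642;  2528 + 642 = 3170;  8276 + 3170 = 11446;  22275 + 11446 = 33721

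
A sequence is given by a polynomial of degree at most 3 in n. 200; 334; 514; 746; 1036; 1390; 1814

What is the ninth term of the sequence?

134, 180, 232, 290, 354, 424
46, 52, 58, 64, 70
6, 6, 6, 6
Third differences constant at 6.
70 + 6 = 76;  424 + 76 = 500;  1814 + 500 = 2314
76 + 6 = 82;  500 + 82 = 582;  2314 + 582 = 2896

2896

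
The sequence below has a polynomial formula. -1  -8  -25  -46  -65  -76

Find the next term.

-73

Δ: -7 , -17 , -21 , -19 , -11
Δ²: -10 , -4 , 2 , 8
Δ³: 6 , 6 , 6
Constant third difference = 6, so extend:
8 + 6 = 14;  -11 + 14 = 3;  -76 + 3 = -73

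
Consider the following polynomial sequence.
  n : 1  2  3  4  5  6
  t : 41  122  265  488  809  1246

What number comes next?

Δ: 81 , 143 , 223 , 321 , 437
Δ²: 62 , 80 , 98 , 116
Δ³: 18 , 18 , 18
Third differences constant at 18.
116 + 18 = 134;  437 + 134 = 571;  1246 + 571 = 1817

1817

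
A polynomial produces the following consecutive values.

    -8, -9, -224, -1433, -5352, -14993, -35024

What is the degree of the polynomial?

5

-1, -215, -1209, -3919, -9641, -20031
-214, -994, -2710, -5722, -10390
-780, -1716, -3012, -4668
-936, -1296, -1656
-360, -360
The fifth differences are constant, so the polynomial has degree 5.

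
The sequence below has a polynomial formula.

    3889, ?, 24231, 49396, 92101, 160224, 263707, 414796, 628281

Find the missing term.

10552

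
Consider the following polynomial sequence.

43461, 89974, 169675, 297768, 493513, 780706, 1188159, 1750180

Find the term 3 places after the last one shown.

D1: 46513, 79701, 128093, 195745, 287193, 407453, 562021
D2: 33188, 48392, 67652, 91448, 120260, 154568
D3: 15204, 19260, 23796, 28812, 34308
D4: 4056, 4536, 5016, 5496
D5: 480, 480, 480
Fifth differences constant at 480.
5496 + 480 = 5976;  34308 + 5976 = 40284;  154568 + 40284 = 194852;  562021 + 194852 = 756873;  1750180 + 756873 = 2507053
5976 + 480 = 6456;  40284 + 6456 = 46740;  194852 + 46740 = 241592;  756873 + 241592 = 998465;  2507053 + 998465 = 3505518
6456 + 480 = 6936;  46740 + 6936 = 53676;  241592 + 53676 = 295268;  998465 + 295268 = 1293733;  3505518 + 1293733 = 4799251

4799251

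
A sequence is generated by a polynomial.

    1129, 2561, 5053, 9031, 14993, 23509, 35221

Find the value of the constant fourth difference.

72

First differences: 1432, 2492, 3978, 5962, 8516, 11712
Second differences: 1060, 1486, 1984, 2554, 3196
Third differences: 426, 498, 570, 642
Fourth differences: 72, 72, 72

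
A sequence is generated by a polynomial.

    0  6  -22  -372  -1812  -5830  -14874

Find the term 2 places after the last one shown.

-64072

First differences: 6 , -28 , -350 , -1440 , -4018 , -9044
Second differences: -34 , -322 , -1090 , -2578 , -5026
Third differences: -288 , -768 , -1488 , -2448
Fourth differences: -480 , -720 , -960
Fifth differences: -240 , -240
Constant fifth difference = -240, so extend:
-960 − 240 = -1200;  -2448 − 1200 = -3648;  -5026 − 3648 = -8674;  -9044 − 8674 = -17718;  -14874 − 17718 = -32592
-1200 − 240 = -1440;  -3648 − 1440 = -5088;  -8674 − 5088 = -13762;  -17718 − 13762 = -31480;  -32592 − 31480 = -64072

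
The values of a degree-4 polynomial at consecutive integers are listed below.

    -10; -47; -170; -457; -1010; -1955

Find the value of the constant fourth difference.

-24

First differences: -37, -123, -287, -553, -945
Second differences: -86, -164, -266, -392
Third differences: -78, -102, -126
Fourth differences: -24, -24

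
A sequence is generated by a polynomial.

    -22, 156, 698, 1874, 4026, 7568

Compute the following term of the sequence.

178 , 542 , 1176 , 2152 , 3542
364 , 634 , 976 , 1390
270 , 342 , 414
72 , 72
Fourth differences constant at 72.
414 + 72 = 486;  1390 + 486 = 1876;  3542 + 1876 = 5418;  7568 + 5418 = 12986

12986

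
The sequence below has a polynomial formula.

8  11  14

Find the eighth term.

Δ: 3, 3
First differences constant at 3.
14 + 3 = 17
17 + 3 = 20
20 + 3 = 23
23 + 3 = 26
26 + 3 = 29

29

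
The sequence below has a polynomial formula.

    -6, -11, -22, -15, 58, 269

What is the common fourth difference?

D1: -5, -11, 7, 73, 211
D2: -6, 18, 66, 138
D3: 24, 48, 72
D4: 24, 24

24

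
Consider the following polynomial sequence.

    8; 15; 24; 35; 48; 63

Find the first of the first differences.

7

Δ: 7, 9, 11, 13, 15
Δ²: 2, 2, 2, 2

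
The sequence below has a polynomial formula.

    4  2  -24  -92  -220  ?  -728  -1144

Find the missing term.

-426

Using the first 5 terms:
D1: -2, -26, -68, -128
D2: -24, -42, -60
D3: -18, -18
Constant third difference = -18.
Extend forward: -60 − 18 = -78;  -128 − 78 = -206;  -220 − 206 = -426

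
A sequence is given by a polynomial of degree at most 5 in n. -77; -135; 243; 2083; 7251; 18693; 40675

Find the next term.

79023

D1: -58 , 378 , 1840 , 5168 , 11442 , 21982
D2: 436 , 1462 , 3328 , 6274 , 10540
D3: 1026 , 1866 , 2946 , 4266
D4: 840 , 1080 , 1320
D5: 240 , 240
The fifth differences are constant (240).
1320 + 240 = 1560;  4266 + 1560 = 5826;  10540 + 5826 = 16366;  21982 + 16366 = 38348;  40675 + 38348 = 79023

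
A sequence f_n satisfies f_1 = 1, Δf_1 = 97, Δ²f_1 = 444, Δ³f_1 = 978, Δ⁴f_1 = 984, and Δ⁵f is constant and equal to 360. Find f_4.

Build the table forward from the leading diagonal:
D5: 360  360  360  360
D4: 984  1344  1704  2064
D3: 978  1962  3306  5010
D2: 444  1422  3384  6690
D1: 97  541  1963  5347
f: 1  98  639  2602

2602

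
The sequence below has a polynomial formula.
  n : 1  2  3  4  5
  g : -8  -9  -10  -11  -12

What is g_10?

D1: -1, -1, -1, -1
The first differences are constant (-1).
-12 − 1 = -13
-13 − 1 = -14
-14 − 1 = -15
-15 − 1 = -16
-16 − 1 = -17

-17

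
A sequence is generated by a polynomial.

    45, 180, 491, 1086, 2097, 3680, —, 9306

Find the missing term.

6015

Using the first 6 terms:
First differences: 135, 311, 595, 1011, 1583
Second differences: 176, 284, 416, 572
Third differences: 108, 132, 156
Fourth differences: 24, 24
Constant fourth difference = 24.
Extend forward: 156 + 24 = 180;  572 + 180 = 752;  1583 + 752 = 2335;  3680 + 2335 = 6015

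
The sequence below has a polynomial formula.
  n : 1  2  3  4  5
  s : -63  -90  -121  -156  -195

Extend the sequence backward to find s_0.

-40

D1: -27, -31, -35, -39
D2: -4, -4, -4
The second differences are constant at -4.
Work back: -27 + 4 = -23;  -63 + 23 = -40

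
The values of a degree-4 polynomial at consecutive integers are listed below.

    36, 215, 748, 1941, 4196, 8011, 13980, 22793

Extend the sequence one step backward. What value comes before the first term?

Δ: 179, 533, 1193, 2255, 3815, 5969, 8813
Δ²: 354, 660, 1062, 1560, 2154, 2844
Δ³: 306, 402, 498, 594, 690
Δ⁴: 96, 96, 96, 96
The fourth differences are constant at 96.
Work back: 306 − 96 = 210;  354 − 210 = 144;  179 − 144 = 35;  36 − 35 = 1

1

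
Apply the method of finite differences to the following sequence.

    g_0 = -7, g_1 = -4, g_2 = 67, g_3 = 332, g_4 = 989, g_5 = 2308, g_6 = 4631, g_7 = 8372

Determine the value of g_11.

D1: 3  71  265  657  1319  2323  3741
D2: 68  194  392  662  1004  1418
D3: 126  198  270  342  414
D4: 72  72  72  72
Constant fourth difference = 72, so extend:
414 + 72 = 486;  1418 + 486 = 1904;  3741 + 1904 = 5645;  8372 + 5645 = 14017
486 + 72 = 558;  1904 + 558 = 2462;  5645 + 2462 = 8107;  14017 + 8107 = 22124
558 + 72 = 630;  2462 + 630 = 3092;  8107 + 3092 = 11199;  22124 + 11199 = 33323
630 + 72 = 702;  3092 + 702 = 3794;  11199 + 3794 = 14993;  33323 + 14993 = 48316

48316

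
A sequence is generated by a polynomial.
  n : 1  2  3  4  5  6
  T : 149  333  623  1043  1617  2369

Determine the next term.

3323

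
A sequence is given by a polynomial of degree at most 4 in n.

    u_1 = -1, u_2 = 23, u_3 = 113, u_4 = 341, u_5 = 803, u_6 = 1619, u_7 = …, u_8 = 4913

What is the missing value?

2933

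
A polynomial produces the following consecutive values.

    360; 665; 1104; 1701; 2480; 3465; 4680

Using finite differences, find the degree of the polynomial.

3

305, 439, 597, 779, 985, 1215
134, 158, 182, 206, 230
24, 24, 24, 24
The third differences are constant, so the polynomial has degree 3.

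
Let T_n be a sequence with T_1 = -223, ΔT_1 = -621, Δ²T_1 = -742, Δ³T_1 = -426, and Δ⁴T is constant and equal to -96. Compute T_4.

Build the table forward from the leading diagonal:
D4: -96  -96  -96  -96
D3: -426  -522  -618  -714
D2: -742  -1168  -1690  -2308
D1: -621  -1363  -2531  -4221
T: -223  -844  -2207  -4738

-4738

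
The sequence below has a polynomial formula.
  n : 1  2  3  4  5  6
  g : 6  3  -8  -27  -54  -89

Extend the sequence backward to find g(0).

1

D1: -3, -11, -19, -27, -35
D2: -8, -8, -8, -8
The second differences are constant at -8.
Work back: -3 + 8 = 5;  6 − 5 = 1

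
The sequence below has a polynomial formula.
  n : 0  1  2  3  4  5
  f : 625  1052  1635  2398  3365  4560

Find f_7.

427  583  763  967  1195
156  180  204  228
24  24  24
The third differences are constant (24).
228 + 24 = 252;  1195 + 252 = 1447;  4560 + 1447 = 6007
252 + 24 = 276;  1447 + 276 = 1723;  6007 + 1723 = 7730

7730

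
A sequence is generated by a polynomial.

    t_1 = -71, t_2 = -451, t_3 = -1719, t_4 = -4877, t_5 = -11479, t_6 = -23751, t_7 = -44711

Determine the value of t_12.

D1: -380 , -1268 , -3158 , -6602 , -12272 , -20960
D2: -888 , -1890 , -3444 , -5670 , -8688
D3: -1002 , -1554 , -2226 , -3018
D4: -552 , -672 , -792
D5: -120 , -120
Fifth differences constant at -120.
-792 − 120 = -912;  -3018 − 912 = -3930;  -8688 − 3930 = -12618;  -20960 − 12618 = -33578;  -44711 − 33578 = -78289
-912 − 120 = -1032;  -3930 − 1032 = -4962;  -12618 − 4962 = -17580;  -33578 − 17580 = -51158;  -78289 − 51158 = -129447
-1032 − 120 = -1152;  -4962 − 1152 = -6114;  -17580 − 6114 = -23694;  -51158 − 23694 = -74852;  -129447 − 74852 = -204299
-1152 − 120 = -1272;  -6114 − 1272 = -7386;  -23694 − 7386 = -31080;  -74852 − 31080 = -105932;  -204299 − 105932 = -310231
-1272 − 120 = -1392;  -7386 − 1392 = -8778;  -31080 − 8778 = -39858;  -105932 − 39858 = -145790;  -310231 − 145790 = -456021

-456021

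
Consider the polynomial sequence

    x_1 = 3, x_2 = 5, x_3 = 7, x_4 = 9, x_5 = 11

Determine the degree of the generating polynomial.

1

2, 2, 2, 2
The first differences are constant, so the polynomial has degree 1.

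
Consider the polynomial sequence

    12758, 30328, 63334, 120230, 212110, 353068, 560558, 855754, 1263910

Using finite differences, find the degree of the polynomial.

5

17570, 33006, 56896, 91880, 140958, 207490, 295196, 408156
15436, 23890, 34984, 49078, 66532, 87706, 112960
8454, 11094, 14094, 17454, 21174, 25254
2640, 3000, 3360, 3720, 4080
360, 360, 360, 360
The fifth differences are constant, so the polynomial has degree 5.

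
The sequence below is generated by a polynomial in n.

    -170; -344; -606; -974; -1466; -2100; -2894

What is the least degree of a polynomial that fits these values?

3

D1: -174, -262, -368, -492, -634, -794
D2: -88, -106, -124, -142, -160
D3: -18, -18, -18, -18
The third differences are constant, so the polynomial has degree 3.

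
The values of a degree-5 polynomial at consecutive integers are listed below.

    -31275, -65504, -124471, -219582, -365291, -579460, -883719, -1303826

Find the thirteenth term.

-34229, -58967, -95111, -145709, -214169, -304259, -420107
-24738, -36144, -50598, -68460, -90090, -115848
-11406, -14454, -17862, -21630, -25758
-3048, -3408, -3768, -4128
-360, -360, -360
Constant fifth difference = -360, so extend:
-4128 − 360 = -4488;  -25758 − 4488 = -30246;  -115848 − 30246 = -146094;  -420107 − 146094 = -566201;  -1303826 − 566201 = -1870027
-4488 − 360 = -4848;  -30246 − 4848 = -35094;  -146094 − 35094 = -181188;  -566201 − 181188 = -747389;  -1870027 − 747389 = -2617416
-4848 − 360 = -5208;  -35094 − 5208 = -40302;  -181188 − 40302 = -221490;  -747389 − 221490 = -968879;  -2617416 − 968879 = -3586295
-5208 − 360 = -5568;  -40302 − 5568 = -45870;  -221490 − 45870 = -267360;  -968879 − 267360 = -1236239;  -3586295 − 1236239 = -4822534
-5568 − 360 = -5928;  -45870 − 5928 = -51798;  -267360 − 51798 = -319158;  -1236239 − 319158 = -1555397;  -4822534 − 1555397 = -6377931

-6377931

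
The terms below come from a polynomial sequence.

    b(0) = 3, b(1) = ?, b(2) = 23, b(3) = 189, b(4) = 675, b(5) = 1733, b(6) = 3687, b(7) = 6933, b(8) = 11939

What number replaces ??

Using the last 7 terms:
Δ: 166, 486, 1058, 1954, 3246, 5006
Δ²: 320, 572, 896, 1292, 1760
Δ³: 252, 324, 396, 468
Δ⁴: 72, 72, 72
Constant fourth difference = 72.
Extend backward: 252 − 72 = 180;  320 − 180 = 140;  166 − 140 = 26;  23 − 26 = -3

-3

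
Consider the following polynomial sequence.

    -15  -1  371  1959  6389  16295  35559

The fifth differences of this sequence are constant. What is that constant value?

Δ: 14, 372, 1588, 4430, 9906, 19264
Δ²: 358, 1216, 2842, 5476, 9358
Δ³: 858, 1626, 2634, 3882
Δ⁴: 768, 1008, 1248
Δ⁵: 240, 240

240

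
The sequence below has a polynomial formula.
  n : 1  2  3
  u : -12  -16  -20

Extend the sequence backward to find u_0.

-8

-4  -4
The first differences are constant at -4.
Work back: -12 + 4 = -8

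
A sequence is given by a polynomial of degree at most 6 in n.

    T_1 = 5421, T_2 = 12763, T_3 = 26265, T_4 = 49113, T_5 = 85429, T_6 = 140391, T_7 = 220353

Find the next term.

D1: 7342, 13502, 22848, 36316, 54962, 79962
D2: 6160, 9346, 13468, 18646, 25000
D3: 3186, 4122, 5178, 6354
D4: 936, 1056, 1176
D5: 120, 120
The fifth differences are constant (120).
1176 + 120 = 1296;  6354 + 1296 = 7650;  25000 + 7650 = 32650;  79962 + 32650 = 112612;  220353 + 112612 = 332965

332965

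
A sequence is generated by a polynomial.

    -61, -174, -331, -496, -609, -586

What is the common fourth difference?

24

Δ: -113, -157, -165, -113, 23
Δ²: -44, -8, 52, 136
Δ³: 36, 60, 84
Δ⁴: 24, 24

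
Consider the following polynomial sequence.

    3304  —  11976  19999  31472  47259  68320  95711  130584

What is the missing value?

6635

Using the last 7 terms:
D1: 8023, 11473, 15787, 21061, 27391, 34873
D2: 3450, 4314, 5274, 6330, 7482
D3: 864, 960, 1056, 1152
D4: 96, 96, 96
Constant fourth difference = 96.
Extend backward: 864 − 96 = 768;  3450 − 768 = 2682;  8023 − 2682 = 5341;  11976 − 5341 = 6635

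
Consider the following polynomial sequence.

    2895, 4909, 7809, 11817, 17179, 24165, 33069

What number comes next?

2014 , 2900 , 4008 , 5362 , 6986 , 8904
886 , 1108 , 1354 , 1624 , 1918
222 , 246 , 270 , 294
24 , 24 , 24
Constant fourth difference = 24, so extend:
294 + 24 = 318;  1918 + 318 = 2236;  8904 + 2236 = 11140;  33069 + 11140 = 44209

44209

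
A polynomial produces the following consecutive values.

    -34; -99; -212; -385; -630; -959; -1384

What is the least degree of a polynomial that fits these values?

Δ: -65, -113, -173, -245, -329, -425
Δ²: -48, -60, -72, -84, -96
Δ³: -12, -12, -12, -12
The third differences are constant, so the polynomial has degree 3.

3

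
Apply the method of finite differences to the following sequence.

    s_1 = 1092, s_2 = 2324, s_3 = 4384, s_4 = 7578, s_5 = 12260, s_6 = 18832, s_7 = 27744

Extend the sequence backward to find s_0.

430

Δ: 1232  2060  3194  4682  6572  8912
Δ²: 828  1134  1488  1890  2340
Δ³: 306  354  402  450
Δ⁴: 48  48  48
The fourth differences are constant at 48.
Work back: 306 − 48 = 258;  828 − 258 = 570;  1232 − 570 = 662;  1092 − 662 = 430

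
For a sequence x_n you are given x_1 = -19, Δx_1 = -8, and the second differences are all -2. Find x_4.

Build the table forward from the leading diagonal:
Δ²: -2, -2, -2, -2
Δ: -8, -10, -12, -14
x: -19, -27, -37, -49

-49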